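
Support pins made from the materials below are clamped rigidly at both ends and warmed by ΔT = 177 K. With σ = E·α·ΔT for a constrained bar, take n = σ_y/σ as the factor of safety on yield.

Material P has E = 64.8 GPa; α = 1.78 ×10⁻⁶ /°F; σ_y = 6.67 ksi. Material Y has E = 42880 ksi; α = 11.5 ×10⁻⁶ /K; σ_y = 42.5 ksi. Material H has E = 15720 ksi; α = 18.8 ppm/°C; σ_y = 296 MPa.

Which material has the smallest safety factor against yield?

Converting E to GPa, α to ×10⁻⁶/K, σ_y to MPa, then σ and n for each:
  material P: E = 64.80, α = 3.20, σ_y = 45.99 → σ = 36.7 MPa, n = 1.25
  material Y: E = 295.6, α = 11.5, σ_y = 293.0 → σ = 602 MPa, n = 0.487
  material H: E = 108.4, α = 18.8, σ_y = 296.0 → σ = 361 MPa, n = 0.821
Smallest n: material Y with n = 0.487.

material Y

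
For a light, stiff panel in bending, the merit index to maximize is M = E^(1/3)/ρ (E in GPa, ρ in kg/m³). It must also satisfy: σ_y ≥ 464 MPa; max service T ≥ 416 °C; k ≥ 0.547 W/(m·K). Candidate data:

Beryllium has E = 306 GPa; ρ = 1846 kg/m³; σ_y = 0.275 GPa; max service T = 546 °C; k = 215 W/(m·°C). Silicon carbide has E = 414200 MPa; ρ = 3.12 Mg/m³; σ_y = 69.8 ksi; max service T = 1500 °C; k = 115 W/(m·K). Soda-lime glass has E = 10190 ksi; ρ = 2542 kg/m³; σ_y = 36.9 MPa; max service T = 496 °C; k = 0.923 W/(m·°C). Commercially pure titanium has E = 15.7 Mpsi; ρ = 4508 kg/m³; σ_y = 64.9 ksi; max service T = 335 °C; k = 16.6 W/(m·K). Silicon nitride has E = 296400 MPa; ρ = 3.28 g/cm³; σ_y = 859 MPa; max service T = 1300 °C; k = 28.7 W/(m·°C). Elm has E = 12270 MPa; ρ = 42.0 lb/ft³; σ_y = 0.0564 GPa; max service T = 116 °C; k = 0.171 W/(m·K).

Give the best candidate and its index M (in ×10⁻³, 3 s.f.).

Screen on constraints: σ_y ≥ 464 MPa; max service T ≥ 416 °C; k ≥ 0.547 W/(m·K). Survivors: silicon carbide, silicon nitride.
Putting every candidate on a common basis:
  silicon carbide: E = 414.2 GPa, ρ = 3120 kg/m³
  silicon nitride: E = 296.4 GPa, ρ = 3280 kg/m³
  silicon carbide: M = 2.39×10⁻³
  silicon nitride: M = 2.03×10⁻³
Highest index: silicon carbide.

silicon carbide, M = 2.39×10⁻³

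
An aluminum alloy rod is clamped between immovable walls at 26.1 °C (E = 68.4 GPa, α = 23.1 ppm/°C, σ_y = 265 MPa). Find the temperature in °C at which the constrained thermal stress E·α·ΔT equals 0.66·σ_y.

E·α·ΔT = 174.9 MPa ⇒ ΔT = 174.9 / (68.40×10³ × 23.1×10⁻⁶) = 110.7 K.
T = 26.1 + 110.7 = 136.8 °C.

137 °C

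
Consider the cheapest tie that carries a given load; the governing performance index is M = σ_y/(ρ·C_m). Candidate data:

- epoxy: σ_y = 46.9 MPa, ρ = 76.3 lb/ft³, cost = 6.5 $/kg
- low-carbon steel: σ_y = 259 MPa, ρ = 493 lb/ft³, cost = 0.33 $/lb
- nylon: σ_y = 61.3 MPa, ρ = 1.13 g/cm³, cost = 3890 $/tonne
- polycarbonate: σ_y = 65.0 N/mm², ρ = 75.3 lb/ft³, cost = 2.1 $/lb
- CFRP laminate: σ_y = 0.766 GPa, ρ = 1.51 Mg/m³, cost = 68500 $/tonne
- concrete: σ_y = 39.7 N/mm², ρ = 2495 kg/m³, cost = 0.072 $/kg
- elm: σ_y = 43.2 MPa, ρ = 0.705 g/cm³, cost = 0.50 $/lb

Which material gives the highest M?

After converting to SI:
  epoxy: σ_y = 46.90 MPa, ρ = 1222 kg/m³, cost = 6.500 $/kg
  low-carbon steel: σ_y = 259.0 MPa, ρ = 7897 kg/m³, cost = 0.7275 $/kg
  nylon: σ_y = 61.30 MPa, ρ = 1130 kg/m³, cost = 3.890 $/kg
  polycarbonate: σ_y = 65.00 MPa, ρ = 1206 kg/m³, cost = 4.630 $/kg
  CFRP laminate: σ_y = 766.0 MPa, ρ = 1510 kg/m³, cost = 68.50 $/kg
  concrete: σ_y = 39.70 MPa, ρ = 2495 kg/m³, cost = 0.07200 $/kg
  elm: σ_y = 43.20 MPa, ρ = 705.0 kg/m³, cost = 1.102 $/kg
  concrete: M = 221 kN·m per $
  elm: M = 55.6 kN·m per $
  low-carbon steel: M = 45.1 kN·m per $
  nylon: M = 13.9 kN·m per $
  polycarbonate: M = 11.6 kN·m per $
  CFRP laminate: M = 7.41 kN·m per $
  epoxy: M = 5.90 kN·m per $
Concrete has the largest M.

concrete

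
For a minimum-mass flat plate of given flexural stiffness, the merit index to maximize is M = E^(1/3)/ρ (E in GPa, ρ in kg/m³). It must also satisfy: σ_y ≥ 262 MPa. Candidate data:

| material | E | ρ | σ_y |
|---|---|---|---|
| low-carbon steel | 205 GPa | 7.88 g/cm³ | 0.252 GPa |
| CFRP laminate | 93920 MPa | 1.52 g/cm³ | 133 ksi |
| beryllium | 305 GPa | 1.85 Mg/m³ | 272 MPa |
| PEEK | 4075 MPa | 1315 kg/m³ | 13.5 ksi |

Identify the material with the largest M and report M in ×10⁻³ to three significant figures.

Screen on constraints: σ_y ≥ 262 MPa. Survivors: CFRP laminate, beryllium.
After converting to SI:
  CFRP laminate: E = 93.92 GPa, ρ = 1520 kg/m³
  beryllium: E = 305.0 GPa, ρ = 1850 kg/m³
  beryllium: M = 3.64×10⁻³
  CFRP laminate: M = 2.99×10⁻³
The maximum is for beryllium.

beryllium, M = 3.64×10⁻³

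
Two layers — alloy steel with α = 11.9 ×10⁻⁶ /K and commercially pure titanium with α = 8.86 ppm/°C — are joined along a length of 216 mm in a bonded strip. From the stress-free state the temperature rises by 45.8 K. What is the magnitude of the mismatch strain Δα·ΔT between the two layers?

Δα = |11.9 − 8.86|×10⁻⁶/K = 3.04×10⁻⁶/K.
Mismatch strain = Δα·ΔT = 3.04×10⁻⁶ × 45.8 = 1.39×10⁻⁴.

1.39×10⁻⁴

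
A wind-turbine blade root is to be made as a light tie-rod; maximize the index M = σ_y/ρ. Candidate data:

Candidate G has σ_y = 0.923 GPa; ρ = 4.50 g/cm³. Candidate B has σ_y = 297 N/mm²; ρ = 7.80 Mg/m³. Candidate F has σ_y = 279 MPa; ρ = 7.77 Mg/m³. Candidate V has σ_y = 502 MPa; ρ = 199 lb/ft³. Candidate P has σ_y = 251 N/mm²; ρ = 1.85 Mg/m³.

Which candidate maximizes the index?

After converting to SI:
  candidate G: σ_y = 923.0 MPa, ρ = 4500 kg/m³
  candidate B: σ_y = 297.0 MPa, ρ = 7800 kg/m³
  candidate F: σ_y = 279.0 MPa, ρ = 7770 kg/m³
  candidate V: σ_y = 502.0 MPa, ρ = 3188 kg/m³
  candidate P: σ_y = 251.0 MPa, ρ = 1850 kg/m³
  candidate G: M = 205 kN·m/kg
  candidate V: M = 157 kN·m/kg
  candidate P: M = 136 kN·m/kg
  candidate B: M = 38.1 kN·m/kg
  candidate F: M = 35.9 kN·m/kg
The maximum is for candidate G.

candidate G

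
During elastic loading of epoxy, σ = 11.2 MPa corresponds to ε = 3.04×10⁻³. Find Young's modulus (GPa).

3.68 GPa

E = σ/ε = 11.2 MPa / 3.04×10⁻³ = 3684 MPa = 3.68 GPa.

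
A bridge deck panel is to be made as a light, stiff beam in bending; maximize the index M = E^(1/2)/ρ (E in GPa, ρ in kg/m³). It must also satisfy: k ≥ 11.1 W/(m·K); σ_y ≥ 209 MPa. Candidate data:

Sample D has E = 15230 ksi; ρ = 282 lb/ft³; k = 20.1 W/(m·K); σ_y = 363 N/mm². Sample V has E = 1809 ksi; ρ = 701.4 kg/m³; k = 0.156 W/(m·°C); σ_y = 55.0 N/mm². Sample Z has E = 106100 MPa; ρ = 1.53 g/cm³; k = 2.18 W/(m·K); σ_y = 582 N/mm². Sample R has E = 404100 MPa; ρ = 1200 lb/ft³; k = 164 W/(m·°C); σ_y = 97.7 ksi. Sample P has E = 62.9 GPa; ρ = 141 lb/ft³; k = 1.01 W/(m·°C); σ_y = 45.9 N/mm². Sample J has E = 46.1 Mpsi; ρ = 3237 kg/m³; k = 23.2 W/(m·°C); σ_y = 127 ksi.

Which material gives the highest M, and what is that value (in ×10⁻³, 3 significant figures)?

Screen on constraints: k ≥ 11.1 W/(m·K); σ_y ≥ 209 MPa. Survivors: sample D, sample R, sample J.
In SI units:
  sample D: E = 105.0 GPa, ρ = 4517 kg/m³
  sample R: E = 404.1 GPa, ρ = 19220 kg/m³
  sample J: E = 317.8 GPa, ρ = 3237 kg/m³
  sample J: M = 5.51×10⁻³
  sample D: M = 2.27×10⁻³
  sample R: M = 1.05×10⁻³
The maximum is for sample J.

sample J, M = 5.51×10⁻³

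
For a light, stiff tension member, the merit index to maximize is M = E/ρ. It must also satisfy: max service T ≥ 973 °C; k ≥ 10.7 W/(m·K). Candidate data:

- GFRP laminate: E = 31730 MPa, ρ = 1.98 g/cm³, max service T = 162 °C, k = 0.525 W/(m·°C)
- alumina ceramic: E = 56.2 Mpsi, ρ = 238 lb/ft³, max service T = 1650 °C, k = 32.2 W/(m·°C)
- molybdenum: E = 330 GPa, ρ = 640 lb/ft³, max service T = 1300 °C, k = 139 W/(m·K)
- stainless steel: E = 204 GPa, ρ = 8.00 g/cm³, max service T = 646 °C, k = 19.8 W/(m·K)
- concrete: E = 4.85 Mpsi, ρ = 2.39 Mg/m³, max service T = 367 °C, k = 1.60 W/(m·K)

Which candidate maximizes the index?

alumina ceramic

Screen on constraints: max service T ≥ 973 °C; k ≥ 10.7 W/(m·K). Survivors: alumina ceramic, molybdenum.
In SI units:
  alumina ceramic: E = 387.5 GPa, ρ = 3812 kg/m³
  molybdenum: E = 330.0 GPa, ρ = 10250 kg/m³
  alumina ceramic: M = 102 MN·m/kg
  molybdenum: M = 32.2 MN·m/kg
Alumina ceramic ranks first.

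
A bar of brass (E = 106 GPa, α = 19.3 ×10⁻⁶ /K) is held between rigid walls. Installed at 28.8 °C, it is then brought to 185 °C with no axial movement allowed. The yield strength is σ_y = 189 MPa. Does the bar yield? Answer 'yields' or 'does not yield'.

ΔT = 156.2 K. Constrained thermal stress σ = E·α·ΔT = 106.0×10³ MPa × 19.3×10⁻⁶ × 156.2 = 320 MPa (compressive).
Compare to σ_y = 189 MPa: σ ≥ σ_y, so it yields.

yields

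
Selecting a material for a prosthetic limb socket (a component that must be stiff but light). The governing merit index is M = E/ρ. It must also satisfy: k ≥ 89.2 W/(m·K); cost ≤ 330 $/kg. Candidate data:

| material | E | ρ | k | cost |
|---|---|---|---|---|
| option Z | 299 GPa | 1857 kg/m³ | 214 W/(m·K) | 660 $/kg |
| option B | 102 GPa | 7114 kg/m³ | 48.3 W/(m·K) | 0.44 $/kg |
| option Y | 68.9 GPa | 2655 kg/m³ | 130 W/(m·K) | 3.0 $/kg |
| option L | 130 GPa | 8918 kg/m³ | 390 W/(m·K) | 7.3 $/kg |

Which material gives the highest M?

option Y

Screen on constraints: k ≥ 89.2 W/(m·K); cost ≤ 330 $/kg. Survivors: option Y, option L.
Computing M directly (units already consistent):
  option Y: M = 26.0 MN·m/kg
  option L: M = 14.6 MN·m/kg
Highest index: option Y.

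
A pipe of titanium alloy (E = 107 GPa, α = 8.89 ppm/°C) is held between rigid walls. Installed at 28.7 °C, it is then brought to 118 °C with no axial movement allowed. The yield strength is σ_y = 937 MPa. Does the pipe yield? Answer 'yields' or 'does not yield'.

ΔT = 89.30 K. Constrained thermal stress σ = E·α·ΔT = 107.0×10³ MPa × 8.89×10⁻⁶ × 89.30 = 84.9 MPa (compressive).
Compare to σ_y = 937 MPa: σ < σ_y, so it does not yield.

does not yield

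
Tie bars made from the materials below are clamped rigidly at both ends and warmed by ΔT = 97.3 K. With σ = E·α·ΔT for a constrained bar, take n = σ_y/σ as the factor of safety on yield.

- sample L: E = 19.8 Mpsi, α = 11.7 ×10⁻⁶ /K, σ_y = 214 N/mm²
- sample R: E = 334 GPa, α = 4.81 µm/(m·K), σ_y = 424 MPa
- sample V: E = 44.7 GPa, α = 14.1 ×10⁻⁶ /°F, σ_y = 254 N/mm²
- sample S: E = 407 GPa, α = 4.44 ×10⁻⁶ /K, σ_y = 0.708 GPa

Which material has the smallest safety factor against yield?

Per material, after unit conversion:
  sample L: E = 136.5, α = 11.7, σ_y = 214.0 → σ = 155 MPa, n = 1.38
  sample R: E = 334.0, α = 4.81, σ_y = 424.0 → σ = 156 MPa, n = 2.71
  sample V: E = 44.70, α = 25.4, σ_y = 254.0 → σ = 110 MPa, n = 2.30
  sample S: E = 407.0, α = 4.44, σ_y = 708.0 → σ = 176 MPa, n = 4.03
The minimum is sample L at n = 1.38.

sample L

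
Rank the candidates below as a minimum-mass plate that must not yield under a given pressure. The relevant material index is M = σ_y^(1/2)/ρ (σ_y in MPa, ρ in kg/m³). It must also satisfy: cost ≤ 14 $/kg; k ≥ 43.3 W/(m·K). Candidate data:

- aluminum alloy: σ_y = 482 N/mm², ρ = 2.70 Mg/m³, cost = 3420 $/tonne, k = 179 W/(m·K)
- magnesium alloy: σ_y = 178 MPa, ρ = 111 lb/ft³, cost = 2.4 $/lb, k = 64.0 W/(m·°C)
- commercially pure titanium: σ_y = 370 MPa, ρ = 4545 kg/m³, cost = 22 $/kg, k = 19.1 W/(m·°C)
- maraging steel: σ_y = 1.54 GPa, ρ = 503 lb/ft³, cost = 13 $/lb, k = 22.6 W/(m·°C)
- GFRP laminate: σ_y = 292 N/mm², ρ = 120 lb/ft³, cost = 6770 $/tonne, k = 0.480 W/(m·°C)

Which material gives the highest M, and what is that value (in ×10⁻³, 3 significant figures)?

Screen on constraints: cost ≤ 14 $/kg; k ≥ 43.3 W/(m·K). Survivors: aluminum alloy, magnesium alloy.
In SI units:
  aluminum alloy: σ_y = 482.0 MPa, ρ = 2700 kg/m³
  magnesium alloy: σ_y = 178.0 MPa, ρ = 1778 kg/m³
  aluminum alloy: M = 8.13×10⁻³
  magnesium alloy: M = 7.50×10⁻³
Highest index: aluminum alloy.

aluminum alloy, M = 8.13×10⁻³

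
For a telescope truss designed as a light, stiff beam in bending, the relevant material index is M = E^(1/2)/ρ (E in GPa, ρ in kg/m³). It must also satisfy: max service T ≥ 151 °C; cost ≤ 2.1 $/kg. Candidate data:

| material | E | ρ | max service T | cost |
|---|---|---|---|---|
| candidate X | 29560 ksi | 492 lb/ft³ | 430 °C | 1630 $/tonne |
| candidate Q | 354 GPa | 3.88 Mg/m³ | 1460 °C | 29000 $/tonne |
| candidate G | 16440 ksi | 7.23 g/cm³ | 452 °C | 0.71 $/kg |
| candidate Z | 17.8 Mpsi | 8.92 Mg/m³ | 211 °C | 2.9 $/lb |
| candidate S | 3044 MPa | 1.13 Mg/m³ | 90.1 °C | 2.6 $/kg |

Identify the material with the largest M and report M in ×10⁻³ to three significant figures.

Screen on constraints: max service T ≥ 151 °C; cost ≤ 2.1 $/kg. Survivors: candidate X, candidate G.
Normalizing units and computing the index:
  candidate X: E = 203.8 GPa, ρ = 7881 kg/m³
  candidate G: E = 113.3 GPa, ρ = 7230 kg/m³
  candidate X: M = 1.81×10⁻³
  candidate G: M = 1.47×10⁻³
Highest index: candidate X.

candidate X, M = 1.81×10⁻³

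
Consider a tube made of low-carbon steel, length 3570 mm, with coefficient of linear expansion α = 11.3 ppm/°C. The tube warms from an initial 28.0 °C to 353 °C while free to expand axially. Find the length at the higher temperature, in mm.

ΔT = 353 − 28.0 = 325.0 K.
ΔL = α·L₀·ΔT = 11.3×10⁻⁶ × 3570 mm × 325.0 K = 13.1 mm.
L = L₀ + ΔL = 3570 + 13.1 = 3583.1 mm.

3583.1 mm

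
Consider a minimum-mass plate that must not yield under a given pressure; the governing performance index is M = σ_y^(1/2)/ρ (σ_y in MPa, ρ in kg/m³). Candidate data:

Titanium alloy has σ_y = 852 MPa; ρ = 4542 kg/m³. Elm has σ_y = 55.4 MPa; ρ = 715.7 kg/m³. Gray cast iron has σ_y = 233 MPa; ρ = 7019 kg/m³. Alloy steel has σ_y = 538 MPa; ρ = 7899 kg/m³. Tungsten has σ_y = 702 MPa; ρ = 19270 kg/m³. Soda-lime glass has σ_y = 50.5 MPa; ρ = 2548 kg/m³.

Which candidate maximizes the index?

Per-candidate index values:
  elm: M = 10.4×10⁻³
  titanium alloy: M = 6.43×10⁻³
  alloy steel: M = 2.94×10⁻³
  soda-lime glass: M = 2.79×10⁻³
  gray cast iron: M = 2.17×10⁻³
  tungsten: M = 1.37×10⁻³
Elm ranks first.

elm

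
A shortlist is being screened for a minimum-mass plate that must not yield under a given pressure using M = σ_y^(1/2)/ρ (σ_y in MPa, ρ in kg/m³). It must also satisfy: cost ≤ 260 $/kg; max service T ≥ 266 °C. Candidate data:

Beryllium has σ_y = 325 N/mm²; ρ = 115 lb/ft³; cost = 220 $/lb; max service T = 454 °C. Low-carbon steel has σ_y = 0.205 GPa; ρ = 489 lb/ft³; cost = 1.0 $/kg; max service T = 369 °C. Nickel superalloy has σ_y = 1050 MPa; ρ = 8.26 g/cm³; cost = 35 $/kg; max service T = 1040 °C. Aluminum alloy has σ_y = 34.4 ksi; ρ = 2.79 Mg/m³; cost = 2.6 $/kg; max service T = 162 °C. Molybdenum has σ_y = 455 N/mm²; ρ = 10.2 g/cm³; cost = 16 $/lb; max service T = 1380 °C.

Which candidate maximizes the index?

nickel superalloy

Screen on constraints: cost ≤ 260 $/kg; max service T ≥ 266 °C. Survivors: low-carbon steel, nickel superalloy, molybdenum.
After converting to SI:
  low-carbon steel: σ_y = 205.0 MPa, ρ = 7833 kg/m³
  nickel superalloy: σ_y = 1050 MPa, ρ = 8260 kg/m³
  molybdenum: σ_y = 455.0 MPa, ρ = 10200 kg/m³
  nickel superalloy: M = 3.92×10⁻³
  molybdenum: M = 2.09×10⁻³
  low-carbon steel: M = 1.83×10⁻³
Highest index: nickel superalloy.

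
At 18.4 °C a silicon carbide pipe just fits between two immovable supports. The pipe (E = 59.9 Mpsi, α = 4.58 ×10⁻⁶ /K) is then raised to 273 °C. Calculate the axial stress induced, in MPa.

482 MPa

E = 59.9 Mpsi = 413.0 GPa.
ΔT = 254.6 K. Constrained thermal stress σ = E·α·ΔT = 413.0×10³ MPa × 4.58×10⁻⁶ × 254.6 = 482 MPa (compressive).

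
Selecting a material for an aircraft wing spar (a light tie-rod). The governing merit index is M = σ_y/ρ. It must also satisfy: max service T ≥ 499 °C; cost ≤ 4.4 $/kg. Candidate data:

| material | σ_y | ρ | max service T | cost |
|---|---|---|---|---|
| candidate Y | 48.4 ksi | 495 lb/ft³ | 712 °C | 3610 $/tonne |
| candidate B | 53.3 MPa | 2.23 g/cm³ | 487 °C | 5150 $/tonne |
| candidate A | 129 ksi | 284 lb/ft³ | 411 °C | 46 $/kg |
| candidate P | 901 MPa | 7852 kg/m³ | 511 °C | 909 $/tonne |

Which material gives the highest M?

Screen on constraints: max service T ≥ 499 °C; cost ≤ 4.4 $/kg. Survivors: candidate Y, candidate P.
Normalizing units and computing the index:
  candidate Y: σ_y = 333.7 MPa, ρ = 7929 kg/m³
  candidate P: σ_y = 901.0 MPa, ρ = 7852 kg/m³
  candidate P: M = 115 kN·m/kg
  candidate Y: M = 42.1 kN·m/kg
Candidate P has the largest M.

candidate P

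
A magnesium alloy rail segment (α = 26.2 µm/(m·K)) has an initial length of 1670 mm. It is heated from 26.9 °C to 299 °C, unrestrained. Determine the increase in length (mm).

ΔT = 299 − 26.9 = 272.1 K.
ΔL = α·L₀·ΔT = 26.2×10⁻⁶ × 1670 mm × 272.1 K = 11.9 mm.

11.9 mm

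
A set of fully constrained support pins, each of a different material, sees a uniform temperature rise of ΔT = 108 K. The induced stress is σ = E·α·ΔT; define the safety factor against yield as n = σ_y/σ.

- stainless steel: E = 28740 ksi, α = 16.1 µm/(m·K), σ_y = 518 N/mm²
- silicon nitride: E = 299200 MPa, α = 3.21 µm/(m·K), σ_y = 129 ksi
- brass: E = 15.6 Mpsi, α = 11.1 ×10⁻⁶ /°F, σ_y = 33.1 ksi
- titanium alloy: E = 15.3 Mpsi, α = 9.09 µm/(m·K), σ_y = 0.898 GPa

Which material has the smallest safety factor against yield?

brass

With everything in SI (GPa, ×10⁻⁶/K, MPa):
  stainless steel: E = 198.2, α = 16.1, σ_y = 518.0 → σ = 345 MPa, n = 1.50
  silicon nitride: E = 299.2, α = 3.21, σ_y = 889.4 → σ = 104 MPa, n = 8.57
  brass: E = 107.6, α = 20.0, σ_y = 228.2 → σ = 232 MPa, n = 0.983
  titanium alloy: E = 105.5, α = 9.09, σ_y = 898.0 → σ = 104 MPa, n = 8.67
Brass has the lowest safety factor, n = 0.983.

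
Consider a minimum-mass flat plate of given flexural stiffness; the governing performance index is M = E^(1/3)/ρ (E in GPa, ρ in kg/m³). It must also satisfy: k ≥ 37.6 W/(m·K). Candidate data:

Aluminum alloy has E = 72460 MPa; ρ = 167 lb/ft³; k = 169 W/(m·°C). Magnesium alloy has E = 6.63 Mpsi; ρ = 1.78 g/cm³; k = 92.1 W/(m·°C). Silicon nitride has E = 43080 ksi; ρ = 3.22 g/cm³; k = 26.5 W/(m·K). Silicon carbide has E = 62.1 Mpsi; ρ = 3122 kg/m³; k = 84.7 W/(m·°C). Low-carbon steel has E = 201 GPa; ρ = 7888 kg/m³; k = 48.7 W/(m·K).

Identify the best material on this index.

Screen on constraints: k ≥ 37.6 W/(m·K). Survivors: aluminum alloy, magnesium alloy, silicon carbide, low-carbon steel.
Convert each candidate to consistent units, then evaluate M:
  aluminum alloy: E = 72.46 GPa, ρ = 2675 kg/m³
  magnesium alloy: E = 45.71 GPa, ρ = 1780 kg/m³
  silicon carbide: E = 428.2 GPa, ρ = 3122 kg/m³
  low-carbon steel: E = 201.0 GPa, ρ = 7888 kg/m³
  silicon carbide: M = 2.41×10⁻³
  magnesium alloy: M = 2.01×10⁻³
  aluminum alloy: M = 1.56×10⁻³
  low-carbon steel: M = 0.743×10⁻³
The maximum is for silicon carbide.

silicon carbide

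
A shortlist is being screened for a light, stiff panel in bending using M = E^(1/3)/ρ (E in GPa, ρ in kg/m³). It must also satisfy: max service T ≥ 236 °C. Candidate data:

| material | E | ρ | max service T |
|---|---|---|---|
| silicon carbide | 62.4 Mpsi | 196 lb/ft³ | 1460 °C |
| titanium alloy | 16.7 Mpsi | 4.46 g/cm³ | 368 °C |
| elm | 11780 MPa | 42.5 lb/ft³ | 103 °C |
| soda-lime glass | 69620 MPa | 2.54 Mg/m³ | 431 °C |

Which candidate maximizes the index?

Screen on constraints: max service T ≥ 236 °C. Survivors: silicon carbide, titanium alloy, soda-lime glass.
After converting to SI:
  silicon carbide: E = 430.2 GPa, ρ = 3140 kg/m³
  titanium alloy: E = 115.1 GPa, ρ = 4460 kg/m³
  soda-lime glass: E = 69.62 GPa, ρ = 2540 kg/m³
  silicon carbide: M = 2.40×10⁻³
  soda-lime glass: M = 1.62×10⁻³
  titanium alloy: M = 1.09×10⁻³
Silicon carbide ranks first.

silicon carbide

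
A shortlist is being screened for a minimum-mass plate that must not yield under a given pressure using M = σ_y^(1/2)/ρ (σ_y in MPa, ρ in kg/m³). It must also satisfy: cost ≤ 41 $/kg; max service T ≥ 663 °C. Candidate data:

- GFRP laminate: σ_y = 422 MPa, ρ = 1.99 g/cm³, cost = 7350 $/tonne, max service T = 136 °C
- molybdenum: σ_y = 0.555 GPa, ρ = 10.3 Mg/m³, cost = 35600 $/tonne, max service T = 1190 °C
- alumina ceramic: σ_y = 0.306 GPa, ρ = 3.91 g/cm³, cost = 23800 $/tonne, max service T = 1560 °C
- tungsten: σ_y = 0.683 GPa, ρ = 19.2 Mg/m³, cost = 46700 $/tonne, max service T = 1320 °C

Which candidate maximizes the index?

alumina ceramic

Screen on constraints: cost ≤ 41 $/kg; max service T ≥ 663 °C. Survivors: molybdenum, alumina ceramic.
Normalizing units and computing the index:
  molybdenum: σ_y = 555.0 MPa, ρ = 10300 kg/m³
  alumina ceramic: σ_y = 306.0 MPa, ρ = 3910 kg/m³
  alumina ceramic: M = 4.47×10⁻³
  molybdenum: M = 2.29×10⁻³
Alumina ceramic ranks first.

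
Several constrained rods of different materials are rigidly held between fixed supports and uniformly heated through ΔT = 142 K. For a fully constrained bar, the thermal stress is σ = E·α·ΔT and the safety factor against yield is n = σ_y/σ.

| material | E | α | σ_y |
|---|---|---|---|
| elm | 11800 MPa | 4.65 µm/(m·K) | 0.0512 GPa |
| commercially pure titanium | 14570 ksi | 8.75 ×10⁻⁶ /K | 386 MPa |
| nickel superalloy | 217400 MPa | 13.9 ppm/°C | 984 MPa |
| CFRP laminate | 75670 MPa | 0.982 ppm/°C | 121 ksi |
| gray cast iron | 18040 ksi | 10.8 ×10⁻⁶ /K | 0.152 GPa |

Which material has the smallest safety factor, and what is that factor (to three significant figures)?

gray cast iron, n = 0.797

Per material, after unit conversion:
  elm: E = 11.80, α = 4.65, σ_y = 51.20 → σ = 7.79 MPa, n = 6.57
  commercially pure titanium: E = 100.5, α = 8.75, σ_y = 386.0 → σ = 125 MPa, n = 3.09
  nickel superalloy: E = 217.4, α = 13.9, σ_y = 984.0 → σ = 429 MPa, n = 2.29
  CFRP laminate: E = 75.67, α = 0.982, σ_y = 834.3 → σ = 10.6 MPa, n = 79.1
  gray cast iron: E = 124.4, α = 10.8, σ_y = 152.0 → σ = 191 MPa, n = 0.797
Smallest n: gray cast iron with n = 0.797.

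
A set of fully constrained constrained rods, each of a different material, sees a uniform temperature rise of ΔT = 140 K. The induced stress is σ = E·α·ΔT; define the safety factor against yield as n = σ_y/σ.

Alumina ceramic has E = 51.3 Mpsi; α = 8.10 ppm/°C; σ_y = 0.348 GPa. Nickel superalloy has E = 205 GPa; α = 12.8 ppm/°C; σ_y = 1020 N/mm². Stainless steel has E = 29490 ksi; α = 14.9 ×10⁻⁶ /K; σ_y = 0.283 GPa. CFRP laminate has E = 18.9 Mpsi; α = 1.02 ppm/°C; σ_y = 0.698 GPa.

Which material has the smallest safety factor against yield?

Per material, after unit conversion:
  alumina ceramic: E = 353.7, α = 8.10, σ_y = 348.0 → σ = 401 MPa, n = 0.868
  nickel superalloy: E = 205.0, α = 12.8, σ_y = 1020 → σ = 367 MPa, n = 2.78
  stainless steel: E = 203.3, α = 14.9, σ_y = 283.0 → σ = 424 MPa, n = 0.667
  CFRP laminate: E = 130.3, α = 1.02, σ_y = 698.0 → σ = 18.6 MPa, n = 37.5
The minimum is stainless steel at n = 0.667.

stainless steel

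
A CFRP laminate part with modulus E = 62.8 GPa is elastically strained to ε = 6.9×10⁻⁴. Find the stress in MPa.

σ = E·ε = 62800 MPa × 6.9×10⁻⁴ = 43.3 MPa.

43.3 MPa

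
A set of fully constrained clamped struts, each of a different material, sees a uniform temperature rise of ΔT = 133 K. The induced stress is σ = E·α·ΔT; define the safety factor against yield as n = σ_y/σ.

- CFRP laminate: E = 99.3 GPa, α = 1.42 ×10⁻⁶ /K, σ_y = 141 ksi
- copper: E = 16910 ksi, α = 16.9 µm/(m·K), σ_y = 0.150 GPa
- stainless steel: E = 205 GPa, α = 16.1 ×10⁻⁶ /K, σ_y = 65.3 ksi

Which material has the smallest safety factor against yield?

Converting E to GPa, α to ×10⁻⁶/K, σ_y to MPa, then σ and n for each:
  CFRP laminate: E = 99.30, α = 1.42, σ_y = 972.2 → σ = 18.8 MPa, n = 51.8
  copper: E = 116.6, α = 16.9, σ_y = 150.0 → σ = 262 MPa, n = 0.572
  stainless steel: E = 205.0, α = 16.1, σ_y = 450.2 → σ = 439 MPa, n = 1.03
Smallest n: copper with n = 0.572.

copper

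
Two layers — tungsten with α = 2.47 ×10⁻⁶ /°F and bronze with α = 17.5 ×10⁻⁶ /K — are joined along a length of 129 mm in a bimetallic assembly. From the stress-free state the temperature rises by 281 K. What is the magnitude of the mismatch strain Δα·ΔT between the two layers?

3.67×10⁻³

tungsten: α = 2.47×10⁻⁶/°F × 9/5 = 4.45×10⁻⁶/K.
Δα = |4.45 − 17.5|×10⁻⁶/K = 13.1×10⁻⁶/K.
Mismatch strain = Δα·ΔT = 13.1×10⁻⁶ × 281.0 = 3.67×10⁻³.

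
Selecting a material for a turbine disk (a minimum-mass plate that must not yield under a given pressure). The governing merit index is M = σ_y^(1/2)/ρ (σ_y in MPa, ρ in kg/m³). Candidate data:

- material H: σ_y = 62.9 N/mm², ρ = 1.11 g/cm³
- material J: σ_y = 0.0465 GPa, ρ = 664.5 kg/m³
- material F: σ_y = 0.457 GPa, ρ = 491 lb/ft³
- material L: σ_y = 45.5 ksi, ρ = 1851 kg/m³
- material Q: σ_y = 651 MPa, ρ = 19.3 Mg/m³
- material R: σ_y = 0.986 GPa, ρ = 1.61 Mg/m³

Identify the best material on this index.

material R

Convert each candidate to consistent units, then evaluate M:
  material H: σ_y = 62.90 MPa, ρ = 1110 kg/m³
  material J: σ_y = 46.50 MPa, ρ = 664.5 kg/m³
  material F: σ_y = 457.0 MPa, ρ = 7865 kg/m³
  material L: σ_y = 313.7 MPa, ρ = 1851 kg/m³
  material Q: σ_y = 651.0 MPa, ρ = 19300 kg/m³
  material R: σ_y = 986.0 MPa, ρ = 1610 kg/m³
  material R: M = 19.5×10⁻³
  material J: M = 10.3×10⁻³
  material L: M = 9.57×10⁻³
  material H: M = 7.15×10⁻³
  material F: M = 2.72×10⁻³
  material Q: M = 1.32×10⁻³
Material R ranks first.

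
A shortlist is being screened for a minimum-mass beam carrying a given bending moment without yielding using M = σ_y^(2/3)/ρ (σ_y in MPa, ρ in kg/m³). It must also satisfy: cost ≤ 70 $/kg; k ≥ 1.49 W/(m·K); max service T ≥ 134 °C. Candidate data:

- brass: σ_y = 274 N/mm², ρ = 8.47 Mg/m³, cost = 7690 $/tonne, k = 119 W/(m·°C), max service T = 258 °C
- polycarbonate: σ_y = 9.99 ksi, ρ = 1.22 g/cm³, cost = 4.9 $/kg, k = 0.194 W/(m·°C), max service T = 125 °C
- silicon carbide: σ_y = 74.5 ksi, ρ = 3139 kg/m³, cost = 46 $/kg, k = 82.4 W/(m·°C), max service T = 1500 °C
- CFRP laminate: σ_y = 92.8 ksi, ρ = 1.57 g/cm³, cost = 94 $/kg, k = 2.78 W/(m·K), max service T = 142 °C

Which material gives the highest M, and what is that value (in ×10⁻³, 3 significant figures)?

Screen on constraints: cost ≤ 70 $/kg; k ≥ 1.49 W/(m·K); max service T ≥ 134 °C. Survivors: brass, silicon carbide.
Normalizing units and computing the index:
  brass: σ_y = 274.0 MPa, ρ = 8470 kg/m³
  silicon carbide: σ_y = 513.7 MPa, ρ = 3139 kg/m³
  silicon carbide: M = 20.4×10⁻³
  brass: M = 4.98×10⁻³
Silicon carbide ranks first.

silicon carbide, M = 20.4×10⁻³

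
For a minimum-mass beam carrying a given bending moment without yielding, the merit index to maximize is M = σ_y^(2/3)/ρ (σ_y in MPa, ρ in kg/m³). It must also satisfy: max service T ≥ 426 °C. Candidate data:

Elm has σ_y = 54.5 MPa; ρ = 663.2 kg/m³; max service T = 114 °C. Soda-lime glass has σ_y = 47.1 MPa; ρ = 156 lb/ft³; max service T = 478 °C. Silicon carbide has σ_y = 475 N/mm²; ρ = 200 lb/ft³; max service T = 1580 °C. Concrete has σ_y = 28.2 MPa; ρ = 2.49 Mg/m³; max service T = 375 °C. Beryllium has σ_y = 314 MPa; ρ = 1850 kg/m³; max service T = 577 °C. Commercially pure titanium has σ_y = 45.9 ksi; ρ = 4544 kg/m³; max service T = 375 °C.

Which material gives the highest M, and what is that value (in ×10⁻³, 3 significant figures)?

Screen on constraints: max service T ≥ 426 °C. Survivors: soda-lime glass, silicon carbide, beryllium.
After converting to SI:
  soda-lime glass: σ_y = 47.10 MPa, ρ = 2499 kg/m³
  silicon carbide: σ_y = 475.0 MPa, ρ = 3204 kg/m³
  beryllium: σ_y = 314.0 MPa, ρ = 1850 kg/m³
  beryllium: M = 25.0×10⁻³
  silicon carbide: M = 19.0×10⁻³
  soda-lime glass: M = 5.22×10⁻³
The maximum is for beryllium.

beryllium, M = 25.0×10⁻³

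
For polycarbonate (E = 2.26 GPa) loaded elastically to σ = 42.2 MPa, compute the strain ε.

ε = σ/E = 42.2 / 2260 = 0.0187.

0.0187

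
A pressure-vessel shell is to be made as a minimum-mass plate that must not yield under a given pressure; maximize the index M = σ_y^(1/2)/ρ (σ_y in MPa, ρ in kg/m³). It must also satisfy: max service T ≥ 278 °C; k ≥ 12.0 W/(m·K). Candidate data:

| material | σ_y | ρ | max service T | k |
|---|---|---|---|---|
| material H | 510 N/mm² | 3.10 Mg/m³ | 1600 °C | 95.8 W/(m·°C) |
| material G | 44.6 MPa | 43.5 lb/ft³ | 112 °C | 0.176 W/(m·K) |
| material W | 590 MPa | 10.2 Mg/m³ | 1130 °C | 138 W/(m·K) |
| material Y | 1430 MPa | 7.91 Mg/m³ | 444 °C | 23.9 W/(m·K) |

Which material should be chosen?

material H

Screen on constraints: max service T ≥ 278 °C; k ≥ 12.0 W/(m·K). Survivors: material H, material W, material Y.
Putting every candidate on a common basis:
  material H: σ_y = 510.0 MPa, ρ = 3100 kg/m³
  material W: σ_y = 590.0 MPa, ρ = 10200 kg/m³
  material Y: σ_y = 1430 MPa, ρ = 7910 kg/m³
  material H: M = 7.28×10⁻³
  material Y: M = 4.78×10⁻³
  material W: M = 2.38×10⁻³
Material H has the largest M.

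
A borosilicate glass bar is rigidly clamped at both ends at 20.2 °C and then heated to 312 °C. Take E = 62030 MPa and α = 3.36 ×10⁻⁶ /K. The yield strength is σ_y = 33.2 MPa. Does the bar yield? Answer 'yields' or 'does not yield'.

E = 62030 MPa = 62.03 GPa.
ΔT = 291.8 K. Constrained thermal stress σ = E·α·ΔT = 62.03×10³ MPa × 3.36×10⁻⁶ × 291.8 = 60.8 MPa (compressive).
Compare to σ_y = 33.2 MPa: σ ≥ σ_y, so it yields.

yields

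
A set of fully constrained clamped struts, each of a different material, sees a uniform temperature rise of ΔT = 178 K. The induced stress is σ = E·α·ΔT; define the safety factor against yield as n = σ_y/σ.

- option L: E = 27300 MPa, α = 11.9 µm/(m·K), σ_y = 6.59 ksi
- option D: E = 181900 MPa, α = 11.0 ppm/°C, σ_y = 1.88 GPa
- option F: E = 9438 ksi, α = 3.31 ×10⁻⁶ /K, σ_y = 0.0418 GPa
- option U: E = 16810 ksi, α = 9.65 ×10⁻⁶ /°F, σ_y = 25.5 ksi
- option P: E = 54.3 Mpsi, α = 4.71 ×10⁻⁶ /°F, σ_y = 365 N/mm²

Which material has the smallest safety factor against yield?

Converting E to GPa, α to ×10⁻⁶/K, σ_y to MPa, then σ and n for each:
  option L: E = 27.30, α = 11.9, σ_y = 45.44 → σ = 57.8 MPa, n = 0.786
  option D: E = 181.9, α = 11.0, σ_y = 1880 → σ = 356 MPa, n = 5.28
  option F: E = 65.07, α = 3.31, σ_y = 41.80 → σ = 38.3 MPa, n = 1.09
  option U: E = 115.9, α = 17.4, σ_y = 175.8 → σ = 358 MPa, n = 0.491
  option P: E = 374.4, α = 8.48, σ_y = 365.0 → σ = 565 MPa, n = 0.646
The minimum is option U at n = 0.491.

option U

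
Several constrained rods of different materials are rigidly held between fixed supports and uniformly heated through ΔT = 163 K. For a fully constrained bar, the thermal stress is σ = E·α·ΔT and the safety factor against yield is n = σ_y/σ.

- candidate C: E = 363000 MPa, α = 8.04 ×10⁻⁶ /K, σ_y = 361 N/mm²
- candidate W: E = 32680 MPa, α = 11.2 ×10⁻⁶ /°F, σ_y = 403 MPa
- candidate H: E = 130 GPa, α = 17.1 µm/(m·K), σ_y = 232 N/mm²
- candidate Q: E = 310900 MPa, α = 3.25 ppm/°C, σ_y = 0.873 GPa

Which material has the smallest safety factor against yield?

Per material, after unit conversion:
  candidate C: E = 363.0, α = 8.04, σ_y = 361.0 → σ = 476 MPa, n = 0.759
  candidate W: E = 32.68, α = 20.2, σ_y = 403.0 → σ = 107 MPa, n = 3.75
  candidate H: E = 130.0, α = 17.1, σ_y = 232.0 → σ = 362 MPa, n = 0.640
  candidate Q: E = 310.9, α = 3.25, σ_y = 873.0 → σ = 165 MPa, n = 5.30
The minimum is candidate H at n = 0.640.

candidate H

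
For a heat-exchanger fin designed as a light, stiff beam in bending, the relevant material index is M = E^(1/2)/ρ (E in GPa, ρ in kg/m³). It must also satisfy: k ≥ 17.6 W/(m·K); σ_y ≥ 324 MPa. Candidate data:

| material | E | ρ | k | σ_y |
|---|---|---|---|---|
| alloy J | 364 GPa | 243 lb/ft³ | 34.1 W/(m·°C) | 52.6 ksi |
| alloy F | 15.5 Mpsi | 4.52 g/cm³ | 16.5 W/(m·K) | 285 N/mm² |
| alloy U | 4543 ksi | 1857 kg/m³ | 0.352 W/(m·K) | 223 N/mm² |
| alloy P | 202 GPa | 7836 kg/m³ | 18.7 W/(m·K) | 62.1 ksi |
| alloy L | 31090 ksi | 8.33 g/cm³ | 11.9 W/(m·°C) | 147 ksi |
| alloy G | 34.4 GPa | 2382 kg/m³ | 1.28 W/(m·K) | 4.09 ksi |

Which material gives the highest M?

alloy J

Screen on constraints: k ≥ 17.6 W/(m·K); σ_y ≥ 324 MPa. Survivors: alloy J, alloy P.
Convert each candidate to consistent units, then evaluate M:
  alloy J: E = 364.0 GPa, ρ = 3892 kg/m³
  alloy P: E = 202.0 GPa, ρ = 7836 kg/m³
  alloy J: M = 4.90×10⁻³
  alloy P: M = 1.81×10⁻³
The maximum is for alloy J.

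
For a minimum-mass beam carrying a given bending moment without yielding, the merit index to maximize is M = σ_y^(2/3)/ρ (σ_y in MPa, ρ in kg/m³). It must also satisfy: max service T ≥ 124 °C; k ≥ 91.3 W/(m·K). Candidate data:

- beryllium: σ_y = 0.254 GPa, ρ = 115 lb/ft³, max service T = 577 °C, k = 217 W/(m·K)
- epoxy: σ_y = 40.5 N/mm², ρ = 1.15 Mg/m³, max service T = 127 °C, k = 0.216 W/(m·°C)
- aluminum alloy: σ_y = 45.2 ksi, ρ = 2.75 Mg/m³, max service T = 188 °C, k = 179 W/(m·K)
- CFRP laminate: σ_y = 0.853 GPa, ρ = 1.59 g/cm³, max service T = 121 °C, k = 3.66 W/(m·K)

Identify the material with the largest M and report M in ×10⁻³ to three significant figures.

beryllium, M = 21.8×10⁻³

Screen on constraints: max service T ≥ 124 °C; k ≥ 91.3 W/(m·K). Survivors: beryllium, aluminum alloy.
Normalizing units and computing the index:
  beryllium: σ_y = 254.0 MPa, ρ = 1842 kg/m³
  aluminum alloy: σ_y = 311.6 MPa, ρ = 2750 kg/m³
  beryllium: M = 21.8×10⁻³
  aluminum alloy: M = 16.7×10⁻³
The maximum is for beryllium.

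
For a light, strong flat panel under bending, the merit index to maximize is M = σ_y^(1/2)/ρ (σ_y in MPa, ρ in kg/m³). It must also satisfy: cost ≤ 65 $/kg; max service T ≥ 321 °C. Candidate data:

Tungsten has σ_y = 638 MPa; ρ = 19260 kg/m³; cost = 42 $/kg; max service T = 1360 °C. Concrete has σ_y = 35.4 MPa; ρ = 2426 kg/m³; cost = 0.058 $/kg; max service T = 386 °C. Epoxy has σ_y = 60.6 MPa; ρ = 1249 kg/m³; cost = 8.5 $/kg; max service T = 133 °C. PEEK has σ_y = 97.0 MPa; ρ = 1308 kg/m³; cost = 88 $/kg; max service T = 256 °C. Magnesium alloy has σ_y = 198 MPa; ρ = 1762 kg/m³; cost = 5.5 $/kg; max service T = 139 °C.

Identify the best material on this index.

Screen on constraints: cost ≤ 65 $/kg; max service T ≥ 321 °C. Survivors: tungsten, concrete.
Per-candidate index values:
  concrete: M = 2.45×10⁻³
  tungsten: M = 1.31×10⁻³
Concrete ranks first.

concrete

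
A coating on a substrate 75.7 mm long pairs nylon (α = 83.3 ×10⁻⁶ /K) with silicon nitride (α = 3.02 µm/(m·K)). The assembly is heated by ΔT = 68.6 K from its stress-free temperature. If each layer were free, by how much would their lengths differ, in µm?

Δα = |83.3 − 3.02|×10⁻⁶/K = 80.3×10⁻⁶/K.
ΔL_mismatch = Δα·L·ΔT = 80.3×10⁻⁶ × 75.7 mm × 68.6 K = 417 µm.

417 µm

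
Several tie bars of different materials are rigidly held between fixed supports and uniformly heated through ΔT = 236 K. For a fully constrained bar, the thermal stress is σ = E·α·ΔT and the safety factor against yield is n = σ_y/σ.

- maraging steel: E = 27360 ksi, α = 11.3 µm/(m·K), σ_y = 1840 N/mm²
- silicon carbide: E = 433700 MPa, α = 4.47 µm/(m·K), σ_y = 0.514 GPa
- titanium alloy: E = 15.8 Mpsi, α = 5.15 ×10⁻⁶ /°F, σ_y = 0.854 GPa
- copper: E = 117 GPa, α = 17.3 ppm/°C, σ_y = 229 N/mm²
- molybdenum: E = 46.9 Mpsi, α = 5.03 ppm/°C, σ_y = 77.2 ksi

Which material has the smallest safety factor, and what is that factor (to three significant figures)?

In consistent units (E in GPa, α in ×10⁻⁶/K, σ_y in MPa):
  maraging steel: E = 188.6, α = 11.3, σ_y = 1840 → σ = 503 MPa, n = 3.66
  silicon carbide: E = 433.7, α = 4.47, σ_y = 514.0 → σ = 458 MPa, n = 1.12
  titanium alloy: E = 108.9, α = 9.27, σ_y = 854.0 → σ = 238 MPa, n = 3.58
  copper: E = 117.0, α = 17.3, σ_y = 229.0 → σ = 478 MPa, n = 0.479
  molybdenum: E = 323.4, α = 5.03, σ_y = 532.3 → σ = 384 MPa, n = 1.39
Smallest n: copper with n = 0.479.

copper, n = 0.479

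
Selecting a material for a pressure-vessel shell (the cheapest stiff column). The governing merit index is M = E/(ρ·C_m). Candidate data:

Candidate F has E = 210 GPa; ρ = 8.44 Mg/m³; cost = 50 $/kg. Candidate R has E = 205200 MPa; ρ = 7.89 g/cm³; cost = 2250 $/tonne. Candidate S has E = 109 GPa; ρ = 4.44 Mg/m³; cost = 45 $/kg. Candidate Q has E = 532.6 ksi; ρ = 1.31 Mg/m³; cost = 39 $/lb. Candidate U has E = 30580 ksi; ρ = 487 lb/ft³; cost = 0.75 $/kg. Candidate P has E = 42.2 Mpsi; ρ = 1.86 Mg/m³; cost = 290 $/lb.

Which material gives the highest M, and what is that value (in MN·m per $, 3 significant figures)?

candidate U, M = 36.0 MN·m per $

Convert each candidate to consistent units, then evaluate M:
  candidate F: E = 210.0 GPa, ρ = 8440 kg/m³, cost = 50.00 $/kg
  candidate R: E = 205.2 GPa, ρ = 7890 kg/m³, cost = 2.250 $/kg
  candidate S: E = 109.0 GPa, ρ = 4440 kg/m³, cost = 45.00 $/kg
  candidate Q: E = 3.672 GPa, ρ = 1310 kg/m³, cost = 85.98 $/kg
  candidate U: E = 210.8 GPa, ρ = 7801 kg/m³, cost = 0.7500 $/kg
  candidate P: E = 291.0 GPa, ρ = 1860 kg/m³, cost = 639.3 $/kg
  candidate U: M = 36.0 MN·m per $
  candidate R: M = 11.6 MN·m per $
  candidate S: M = 0.546 MN·m per $
  candidate F: M = 0.498 MN·m per $
  candidate P: M = 0.245 MN·m per $
  candidate Q: M = 0.0326 MN·m per $
Highest index: candidate U.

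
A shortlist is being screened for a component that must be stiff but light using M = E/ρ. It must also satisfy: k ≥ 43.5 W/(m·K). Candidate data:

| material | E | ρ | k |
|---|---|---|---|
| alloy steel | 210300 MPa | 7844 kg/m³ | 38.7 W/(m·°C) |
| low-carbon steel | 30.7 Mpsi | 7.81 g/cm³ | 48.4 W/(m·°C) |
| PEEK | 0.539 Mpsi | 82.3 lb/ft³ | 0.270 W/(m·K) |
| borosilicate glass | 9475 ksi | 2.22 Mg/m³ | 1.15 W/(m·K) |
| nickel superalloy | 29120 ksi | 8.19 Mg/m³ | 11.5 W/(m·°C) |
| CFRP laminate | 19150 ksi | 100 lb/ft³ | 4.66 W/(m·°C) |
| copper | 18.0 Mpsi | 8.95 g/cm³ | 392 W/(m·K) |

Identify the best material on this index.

Screen on constraints: k ≥ 43.5 W/(m·K). Survivors: low-carbon steel, copper.
In SI units:
  low-carbon steel: E = 211.7 GPa, ρ = 7810 kg/m³
  copper: E = 124.1 GPa, ρ = 8950 kg/m³
  low-carbon steel: M = 27.1 MN·m/kg
  copper: M = 13.9 MN·m/kg
The maximum is for low-carbon steel.

low-carbon steel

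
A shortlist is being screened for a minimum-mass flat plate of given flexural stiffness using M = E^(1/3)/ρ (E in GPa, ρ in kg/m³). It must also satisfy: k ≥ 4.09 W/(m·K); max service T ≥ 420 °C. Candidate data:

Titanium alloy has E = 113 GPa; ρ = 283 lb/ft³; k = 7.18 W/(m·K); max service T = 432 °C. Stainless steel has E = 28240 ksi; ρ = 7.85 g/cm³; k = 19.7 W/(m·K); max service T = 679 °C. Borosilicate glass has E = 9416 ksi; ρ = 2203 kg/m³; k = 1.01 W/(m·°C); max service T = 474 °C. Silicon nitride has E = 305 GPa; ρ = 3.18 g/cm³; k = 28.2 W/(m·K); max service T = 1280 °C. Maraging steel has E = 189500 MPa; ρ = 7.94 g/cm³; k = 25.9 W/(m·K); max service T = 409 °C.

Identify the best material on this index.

Screen on constraints: k ≥ 4.09 W/(m·K); max service T ≥ 420 °C. Survivors: titanium alloy, stainless steel, silicon nitride.
In SI units:
  titanium alloy: E = 113.0 GPa, ρ = 4533 kg/m³
  stainless steel: E = 194.7 GPa, ρ = 7850 kg/m³
  silicon nitride: E = 305.0 GPa, ρ = 3180 kg/m³
  silicon nitride: M = 2.12×10⁻³
  titanium alloy: M = 1.07×10⁻³
  stainless steel: M = 0.738×10⁻³
The maximum is for silicon nitride.

silicon nitride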